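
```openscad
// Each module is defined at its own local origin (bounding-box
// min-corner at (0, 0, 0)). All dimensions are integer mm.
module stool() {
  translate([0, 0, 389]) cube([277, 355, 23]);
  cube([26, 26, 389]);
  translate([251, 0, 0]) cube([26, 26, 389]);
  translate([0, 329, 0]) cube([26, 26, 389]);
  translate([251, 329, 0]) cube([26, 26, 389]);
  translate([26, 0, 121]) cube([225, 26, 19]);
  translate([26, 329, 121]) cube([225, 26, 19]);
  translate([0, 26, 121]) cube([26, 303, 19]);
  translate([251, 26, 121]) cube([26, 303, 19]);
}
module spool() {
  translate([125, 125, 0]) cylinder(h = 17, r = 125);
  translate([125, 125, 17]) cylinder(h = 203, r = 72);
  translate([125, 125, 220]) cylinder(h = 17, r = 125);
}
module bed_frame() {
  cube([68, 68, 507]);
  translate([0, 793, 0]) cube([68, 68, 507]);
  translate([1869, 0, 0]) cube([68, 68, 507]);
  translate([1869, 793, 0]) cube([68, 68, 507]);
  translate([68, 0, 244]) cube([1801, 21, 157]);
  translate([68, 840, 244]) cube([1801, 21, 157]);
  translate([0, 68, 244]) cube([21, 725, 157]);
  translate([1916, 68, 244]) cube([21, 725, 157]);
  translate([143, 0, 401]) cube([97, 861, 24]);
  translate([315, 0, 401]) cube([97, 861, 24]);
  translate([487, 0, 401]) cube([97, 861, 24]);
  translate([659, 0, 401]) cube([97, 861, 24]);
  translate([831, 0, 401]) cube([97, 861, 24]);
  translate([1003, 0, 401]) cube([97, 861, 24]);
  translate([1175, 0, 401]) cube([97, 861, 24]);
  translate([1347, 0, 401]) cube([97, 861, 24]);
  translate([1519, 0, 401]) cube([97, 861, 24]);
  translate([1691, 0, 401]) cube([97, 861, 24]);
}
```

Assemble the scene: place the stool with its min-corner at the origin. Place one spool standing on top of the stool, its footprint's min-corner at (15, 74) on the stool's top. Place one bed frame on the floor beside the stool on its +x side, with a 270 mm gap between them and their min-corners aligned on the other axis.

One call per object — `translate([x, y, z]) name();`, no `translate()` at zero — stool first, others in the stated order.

stool();
translate([15, 74, 412]) spool();
translate([547, 0, 0]) bed_frame();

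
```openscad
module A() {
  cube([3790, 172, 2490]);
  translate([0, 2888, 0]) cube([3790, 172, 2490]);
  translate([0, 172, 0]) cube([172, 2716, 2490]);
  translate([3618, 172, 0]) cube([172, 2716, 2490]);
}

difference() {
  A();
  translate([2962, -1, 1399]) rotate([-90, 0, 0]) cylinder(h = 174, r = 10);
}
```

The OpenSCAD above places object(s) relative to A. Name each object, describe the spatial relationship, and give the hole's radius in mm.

The subtracted cylinder has r = 10 mm.

A is a house frame. The house frame has a circular hole through its front wall. The hole's radius is 10 mm.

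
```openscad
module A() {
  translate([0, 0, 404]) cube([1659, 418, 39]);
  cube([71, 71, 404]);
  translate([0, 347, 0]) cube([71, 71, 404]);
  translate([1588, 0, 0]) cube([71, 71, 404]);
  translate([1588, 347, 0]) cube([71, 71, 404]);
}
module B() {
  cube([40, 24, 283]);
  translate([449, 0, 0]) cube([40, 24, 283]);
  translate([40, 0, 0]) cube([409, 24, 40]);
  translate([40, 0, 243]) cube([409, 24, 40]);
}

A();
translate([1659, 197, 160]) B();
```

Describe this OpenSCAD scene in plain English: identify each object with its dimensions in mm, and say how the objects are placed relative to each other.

A is a long wooden bench with a 1659 mm (x) × 418 mm (y) seat, 39 mm thick, its top surface 443 mm above the floor. Four 71 mm square legs at the seat corners, flush with the edges, run from z = 0 to the seat underside.

B is a rectangular picture frame lying in the x–z plane (depth along y). The opening is 409 mm wide (x) by 203 mm tall (z), surrounded by a border 40 mm wide on all four sides. The frame is 24 mm deep and is made of two full-height vertical stiles with two horizontal rails fitted between them.

The picture frame is beside the bench with their tops flush at z = 443.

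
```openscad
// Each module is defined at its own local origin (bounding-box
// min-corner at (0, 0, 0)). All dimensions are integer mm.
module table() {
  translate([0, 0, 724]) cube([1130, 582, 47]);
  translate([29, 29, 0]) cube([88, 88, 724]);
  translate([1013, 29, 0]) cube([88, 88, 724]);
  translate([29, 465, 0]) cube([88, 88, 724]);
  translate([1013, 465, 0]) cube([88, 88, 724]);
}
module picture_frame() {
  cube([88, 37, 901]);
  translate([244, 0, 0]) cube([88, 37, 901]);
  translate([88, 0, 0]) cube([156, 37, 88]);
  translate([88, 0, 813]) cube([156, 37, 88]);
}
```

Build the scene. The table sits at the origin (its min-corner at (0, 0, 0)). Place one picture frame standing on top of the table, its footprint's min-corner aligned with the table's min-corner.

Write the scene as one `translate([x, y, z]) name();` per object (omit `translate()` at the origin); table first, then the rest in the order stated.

table();
translate([0, 0, 771]) picture_frame();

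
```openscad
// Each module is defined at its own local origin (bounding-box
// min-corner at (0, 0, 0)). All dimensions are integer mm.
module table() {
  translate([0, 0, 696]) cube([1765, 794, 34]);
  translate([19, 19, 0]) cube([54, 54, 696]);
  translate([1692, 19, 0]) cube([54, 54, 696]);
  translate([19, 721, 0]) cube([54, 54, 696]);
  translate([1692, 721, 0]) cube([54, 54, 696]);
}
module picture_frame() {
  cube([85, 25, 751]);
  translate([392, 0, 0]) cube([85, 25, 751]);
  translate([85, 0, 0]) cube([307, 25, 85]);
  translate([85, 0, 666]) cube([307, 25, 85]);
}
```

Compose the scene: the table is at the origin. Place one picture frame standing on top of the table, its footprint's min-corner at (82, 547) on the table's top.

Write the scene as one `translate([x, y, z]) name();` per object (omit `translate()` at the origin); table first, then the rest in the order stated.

table();
translate([82, 547, 730]) picture_frame();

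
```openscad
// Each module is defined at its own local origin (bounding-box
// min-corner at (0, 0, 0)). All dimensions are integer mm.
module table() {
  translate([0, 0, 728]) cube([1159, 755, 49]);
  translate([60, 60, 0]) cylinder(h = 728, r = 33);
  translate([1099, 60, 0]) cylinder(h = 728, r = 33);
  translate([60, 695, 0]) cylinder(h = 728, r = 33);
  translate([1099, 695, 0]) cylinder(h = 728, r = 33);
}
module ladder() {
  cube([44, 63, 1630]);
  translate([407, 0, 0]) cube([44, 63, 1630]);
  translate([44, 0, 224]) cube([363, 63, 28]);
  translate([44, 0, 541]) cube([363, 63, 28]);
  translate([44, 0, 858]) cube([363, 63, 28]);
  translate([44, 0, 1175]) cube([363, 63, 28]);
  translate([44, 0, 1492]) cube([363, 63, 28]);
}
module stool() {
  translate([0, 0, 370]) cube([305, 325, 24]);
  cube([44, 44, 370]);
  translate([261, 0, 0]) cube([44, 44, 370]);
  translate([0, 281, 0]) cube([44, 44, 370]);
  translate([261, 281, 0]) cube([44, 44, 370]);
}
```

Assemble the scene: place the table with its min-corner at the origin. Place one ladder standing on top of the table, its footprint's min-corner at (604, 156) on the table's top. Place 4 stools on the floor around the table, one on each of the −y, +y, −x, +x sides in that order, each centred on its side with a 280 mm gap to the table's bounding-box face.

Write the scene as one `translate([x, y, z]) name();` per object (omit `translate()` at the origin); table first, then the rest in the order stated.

table();
translate([604, 156, 777]) ladder();
translate([427, -605, 0]) stool();
translate([427, 1035, 0]) stool();
translate([-585, 215, 0]) stool();
translate([1439, 215, 0]) stool();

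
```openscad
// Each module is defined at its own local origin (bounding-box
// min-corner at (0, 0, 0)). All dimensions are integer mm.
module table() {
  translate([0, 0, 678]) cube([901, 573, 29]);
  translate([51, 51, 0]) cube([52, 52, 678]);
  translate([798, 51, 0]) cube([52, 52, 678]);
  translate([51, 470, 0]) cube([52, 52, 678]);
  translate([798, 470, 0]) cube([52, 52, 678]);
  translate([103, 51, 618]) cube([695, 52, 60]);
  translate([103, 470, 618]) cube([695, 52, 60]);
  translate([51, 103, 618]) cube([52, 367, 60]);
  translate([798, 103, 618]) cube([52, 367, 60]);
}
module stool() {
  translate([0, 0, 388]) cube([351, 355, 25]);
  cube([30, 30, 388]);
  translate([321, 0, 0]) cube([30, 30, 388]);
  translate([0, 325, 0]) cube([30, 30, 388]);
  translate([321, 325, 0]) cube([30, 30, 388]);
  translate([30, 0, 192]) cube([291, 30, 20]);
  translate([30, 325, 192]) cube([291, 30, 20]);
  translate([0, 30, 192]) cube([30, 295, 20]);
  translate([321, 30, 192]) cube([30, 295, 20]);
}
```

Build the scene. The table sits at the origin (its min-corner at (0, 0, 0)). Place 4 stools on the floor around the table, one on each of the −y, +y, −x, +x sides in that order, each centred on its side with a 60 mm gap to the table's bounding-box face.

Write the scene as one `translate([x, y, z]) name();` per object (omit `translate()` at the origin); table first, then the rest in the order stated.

table();
translate([275, -415, 0]) stool();
translate([275, 633, 0]) stool();
translate([-411, 109, 0]) stool();
translate([961, 109, 0]) stool();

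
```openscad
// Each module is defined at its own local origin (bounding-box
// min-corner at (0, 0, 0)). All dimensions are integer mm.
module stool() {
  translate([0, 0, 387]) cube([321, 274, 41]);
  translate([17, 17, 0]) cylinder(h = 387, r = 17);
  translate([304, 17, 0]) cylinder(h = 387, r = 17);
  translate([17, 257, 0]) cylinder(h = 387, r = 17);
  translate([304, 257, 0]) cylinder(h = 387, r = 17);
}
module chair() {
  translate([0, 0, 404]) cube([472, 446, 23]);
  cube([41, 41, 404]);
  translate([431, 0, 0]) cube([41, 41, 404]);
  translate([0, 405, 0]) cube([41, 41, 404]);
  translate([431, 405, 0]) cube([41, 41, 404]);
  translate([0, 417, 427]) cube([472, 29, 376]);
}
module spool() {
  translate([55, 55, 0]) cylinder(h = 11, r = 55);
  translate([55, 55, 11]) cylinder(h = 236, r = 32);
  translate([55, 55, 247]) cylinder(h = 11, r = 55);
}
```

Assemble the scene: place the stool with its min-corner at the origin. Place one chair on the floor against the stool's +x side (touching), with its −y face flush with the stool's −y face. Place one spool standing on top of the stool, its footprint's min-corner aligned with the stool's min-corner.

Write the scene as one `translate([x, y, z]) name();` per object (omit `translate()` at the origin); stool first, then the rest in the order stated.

stool();
translate([321, 0, 0]) chair();
translate([0, 0, 428]) spool();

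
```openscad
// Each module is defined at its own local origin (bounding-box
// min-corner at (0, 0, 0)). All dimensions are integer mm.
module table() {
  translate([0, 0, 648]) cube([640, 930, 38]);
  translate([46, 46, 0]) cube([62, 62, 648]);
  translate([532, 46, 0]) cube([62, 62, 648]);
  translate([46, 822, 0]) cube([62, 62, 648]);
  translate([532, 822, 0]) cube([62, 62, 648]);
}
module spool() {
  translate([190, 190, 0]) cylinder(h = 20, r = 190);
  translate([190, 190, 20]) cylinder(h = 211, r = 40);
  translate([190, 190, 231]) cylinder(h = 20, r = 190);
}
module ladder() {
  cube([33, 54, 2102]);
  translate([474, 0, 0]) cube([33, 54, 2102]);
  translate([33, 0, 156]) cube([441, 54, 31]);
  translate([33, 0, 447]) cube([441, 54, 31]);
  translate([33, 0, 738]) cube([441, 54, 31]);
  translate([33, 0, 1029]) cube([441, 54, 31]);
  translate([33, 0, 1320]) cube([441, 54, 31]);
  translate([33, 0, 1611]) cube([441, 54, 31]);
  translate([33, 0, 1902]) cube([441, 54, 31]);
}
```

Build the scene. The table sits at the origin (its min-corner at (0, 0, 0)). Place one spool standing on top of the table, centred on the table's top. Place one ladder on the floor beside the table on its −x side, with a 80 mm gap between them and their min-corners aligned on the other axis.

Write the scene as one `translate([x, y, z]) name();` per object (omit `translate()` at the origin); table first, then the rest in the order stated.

table();
translate([130, 275, 686]) spool();
translate([-587, 0, 0]) ladder();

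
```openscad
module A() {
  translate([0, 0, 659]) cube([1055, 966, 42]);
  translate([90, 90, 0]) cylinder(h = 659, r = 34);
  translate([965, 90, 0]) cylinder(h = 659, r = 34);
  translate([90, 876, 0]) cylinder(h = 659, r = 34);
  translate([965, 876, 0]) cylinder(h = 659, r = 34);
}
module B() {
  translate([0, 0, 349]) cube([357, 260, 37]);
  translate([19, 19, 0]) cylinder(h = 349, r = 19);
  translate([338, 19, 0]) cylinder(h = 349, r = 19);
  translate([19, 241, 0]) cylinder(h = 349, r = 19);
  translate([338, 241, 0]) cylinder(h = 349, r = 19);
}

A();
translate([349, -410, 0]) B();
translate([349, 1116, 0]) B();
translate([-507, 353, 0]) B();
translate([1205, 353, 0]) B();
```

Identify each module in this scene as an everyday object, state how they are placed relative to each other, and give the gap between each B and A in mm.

A is a table. B is a stool. Four stools sit around the table at the −y, +y, −x, +x sides. The gap between each stool and the table is 150 mm.

Each stool's nearest face is 150 mm from the table's bounding box.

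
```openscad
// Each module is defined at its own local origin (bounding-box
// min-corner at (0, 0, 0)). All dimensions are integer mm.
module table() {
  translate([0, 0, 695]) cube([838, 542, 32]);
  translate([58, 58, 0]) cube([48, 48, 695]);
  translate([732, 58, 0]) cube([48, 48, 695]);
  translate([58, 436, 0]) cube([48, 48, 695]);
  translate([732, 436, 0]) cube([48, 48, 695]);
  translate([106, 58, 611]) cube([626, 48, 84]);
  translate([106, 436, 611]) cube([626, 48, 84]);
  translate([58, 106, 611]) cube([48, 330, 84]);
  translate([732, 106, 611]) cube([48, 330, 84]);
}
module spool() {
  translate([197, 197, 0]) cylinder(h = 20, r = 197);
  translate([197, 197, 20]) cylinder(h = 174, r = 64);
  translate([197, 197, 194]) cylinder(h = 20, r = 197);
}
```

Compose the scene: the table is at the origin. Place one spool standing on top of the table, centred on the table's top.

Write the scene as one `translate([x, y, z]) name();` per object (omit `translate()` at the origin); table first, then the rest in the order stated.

table();
translate([222, 74, 727]) spool();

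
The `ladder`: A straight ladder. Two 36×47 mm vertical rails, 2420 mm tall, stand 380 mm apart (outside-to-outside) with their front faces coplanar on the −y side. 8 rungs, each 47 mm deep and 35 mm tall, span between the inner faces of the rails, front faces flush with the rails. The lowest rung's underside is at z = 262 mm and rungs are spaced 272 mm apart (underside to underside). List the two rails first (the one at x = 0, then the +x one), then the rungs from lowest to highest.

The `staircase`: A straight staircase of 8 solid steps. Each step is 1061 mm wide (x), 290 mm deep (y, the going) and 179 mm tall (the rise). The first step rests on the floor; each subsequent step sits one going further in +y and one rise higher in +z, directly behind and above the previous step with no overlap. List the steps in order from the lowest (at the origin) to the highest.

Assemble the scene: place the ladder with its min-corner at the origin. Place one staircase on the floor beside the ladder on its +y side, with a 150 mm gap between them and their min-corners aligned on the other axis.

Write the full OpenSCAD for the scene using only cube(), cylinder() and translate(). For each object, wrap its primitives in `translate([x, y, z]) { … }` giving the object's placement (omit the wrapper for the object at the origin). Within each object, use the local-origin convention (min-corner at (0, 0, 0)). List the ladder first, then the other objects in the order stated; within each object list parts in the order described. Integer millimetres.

cube([36, 47, 2420]);
translate([344, 0, 0]) cube([36, 47, 2420]);
translate([36, 0, 262]) cube([308, 47, 35]);
translate([36, 0, 534]) cube([308, 47, 35]);
translate([36, 0, 806]) cube([308, 47, 35]);
translate([36, 0, 1078]) cube([308, 47, 35]);
translate([36, 0, 1350]) cube([308, 47, 35]);
translate([36, 0, 1622]) cube([308, 47, 35]);
translate([36, 0, 1894]) cube([308, 47, 35]);
translate([36, 0, 2166]) cube([308, 47, 35]);
translate([0, 197, 0]) {
  cube([1061, 290, 179]);
  translate([0, 290, 179]) cube([1061, 290, 179]);
  translate([0, 580, 358]) cube([1061, 290, 179]);
  translate([0, 870, 537]) cube([1061, 290, 179]);
  translate([0, 1160, 716]) cube([1061, 290, 179]);
  translate([0, 1450, 895]) cube([1061, 290, 179]);
  translate([0, 1740, 1074]) cube([1061, 290, 179]);
  translate([0, 2030, 1253]) cube([1061, 290, 179]);
}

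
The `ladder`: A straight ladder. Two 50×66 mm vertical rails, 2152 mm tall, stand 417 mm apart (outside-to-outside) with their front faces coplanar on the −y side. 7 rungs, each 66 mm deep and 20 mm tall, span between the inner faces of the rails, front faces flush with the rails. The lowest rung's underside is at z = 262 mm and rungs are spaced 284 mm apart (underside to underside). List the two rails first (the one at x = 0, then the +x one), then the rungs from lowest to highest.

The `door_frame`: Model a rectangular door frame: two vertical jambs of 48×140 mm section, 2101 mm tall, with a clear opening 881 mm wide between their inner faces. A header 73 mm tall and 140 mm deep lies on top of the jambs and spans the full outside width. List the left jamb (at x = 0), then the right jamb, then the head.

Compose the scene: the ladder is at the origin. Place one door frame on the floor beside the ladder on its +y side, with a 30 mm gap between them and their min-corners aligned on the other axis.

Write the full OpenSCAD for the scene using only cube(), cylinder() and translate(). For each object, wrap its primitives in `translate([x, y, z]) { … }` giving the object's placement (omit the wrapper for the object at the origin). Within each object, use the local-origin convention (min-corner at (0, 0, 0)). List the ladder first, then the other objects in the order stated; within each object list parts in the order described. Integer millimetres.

cube([50, 66, 2152]);
translate([367, 0, 0]) cube([50, 66, 2152]);
translate([50, 0, 262]) cube([317, 66, 20]);
translate([50, 0, 546]) cube([317, 66, 20]);
translate([50, 0, 830]) cube([317, 66, 20]);
translate([50, 0, 1114]) cube([317, 66, 20]);
translate([50, 0, 1398]) cube([317, 66, 20]);
translate([50, 0, 1682]) cube([317, 66, 20]);
translate([50, 0, 1966]) cube([317, 66, 20]);
translate([0, 96, 0]) {
  cube([48, 140, 2101]);
  translate([929, 0, 0]) cube([48, 140, 2101]);
  translate([0, 0, 2101]) cube([977, 140, 73]);
}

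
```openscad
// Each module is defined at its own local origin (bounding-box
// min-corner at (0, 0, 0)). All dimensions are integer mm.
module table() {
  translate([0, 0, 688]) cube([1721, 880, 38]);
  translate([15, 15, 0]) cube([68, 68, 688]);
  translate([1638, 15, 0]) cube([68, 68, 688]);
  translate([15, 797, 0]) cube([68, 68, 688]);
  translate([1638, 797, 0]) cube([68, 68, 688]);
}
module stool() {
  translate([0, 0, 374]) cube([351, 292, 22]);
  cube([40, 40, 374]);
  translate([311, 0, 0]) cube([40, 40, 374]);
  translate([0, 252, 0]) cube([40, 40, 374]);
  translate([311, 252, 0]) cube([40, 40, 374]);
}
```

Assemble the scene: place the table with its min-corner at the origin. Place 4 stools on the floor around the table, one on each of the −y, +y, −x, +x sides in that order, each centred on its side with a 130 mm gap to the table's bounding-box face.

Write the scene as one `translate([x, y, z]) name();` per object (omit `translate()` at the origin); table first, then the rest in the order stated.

table();
translate([685, -422, 0]) stool();
translate([685, 1010, 0]) stool();
translate([-481, 294, 0]) stool();
translate([1851, 294, 0]) stool();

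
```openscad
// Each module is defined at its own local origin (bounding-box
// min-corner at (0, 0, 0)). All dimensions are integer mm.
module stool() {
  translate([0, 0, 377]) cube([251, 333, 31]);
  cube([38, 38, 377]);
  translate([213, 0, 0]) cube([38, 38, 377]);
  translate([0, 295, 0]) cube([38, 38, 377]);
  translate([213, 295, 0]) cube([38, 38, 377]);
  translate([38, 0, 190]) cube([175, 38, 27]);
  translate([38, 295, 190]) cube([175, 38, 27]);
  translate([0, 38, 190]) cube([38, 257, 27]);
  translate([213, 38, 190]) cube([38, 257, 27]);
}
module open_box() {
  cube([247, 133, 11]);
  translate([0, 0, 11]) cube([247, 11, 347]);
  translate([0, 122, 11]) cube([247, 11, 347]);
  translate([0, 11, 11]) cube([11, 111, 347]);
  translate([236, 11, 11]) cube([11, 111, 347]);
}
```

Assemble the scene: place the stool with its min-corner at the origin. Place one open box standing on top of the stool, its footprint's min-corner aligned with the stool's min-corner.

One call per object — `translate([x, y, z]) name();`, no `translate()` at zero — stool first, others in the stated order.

stool();
translate([0, 0, 408]) open_box();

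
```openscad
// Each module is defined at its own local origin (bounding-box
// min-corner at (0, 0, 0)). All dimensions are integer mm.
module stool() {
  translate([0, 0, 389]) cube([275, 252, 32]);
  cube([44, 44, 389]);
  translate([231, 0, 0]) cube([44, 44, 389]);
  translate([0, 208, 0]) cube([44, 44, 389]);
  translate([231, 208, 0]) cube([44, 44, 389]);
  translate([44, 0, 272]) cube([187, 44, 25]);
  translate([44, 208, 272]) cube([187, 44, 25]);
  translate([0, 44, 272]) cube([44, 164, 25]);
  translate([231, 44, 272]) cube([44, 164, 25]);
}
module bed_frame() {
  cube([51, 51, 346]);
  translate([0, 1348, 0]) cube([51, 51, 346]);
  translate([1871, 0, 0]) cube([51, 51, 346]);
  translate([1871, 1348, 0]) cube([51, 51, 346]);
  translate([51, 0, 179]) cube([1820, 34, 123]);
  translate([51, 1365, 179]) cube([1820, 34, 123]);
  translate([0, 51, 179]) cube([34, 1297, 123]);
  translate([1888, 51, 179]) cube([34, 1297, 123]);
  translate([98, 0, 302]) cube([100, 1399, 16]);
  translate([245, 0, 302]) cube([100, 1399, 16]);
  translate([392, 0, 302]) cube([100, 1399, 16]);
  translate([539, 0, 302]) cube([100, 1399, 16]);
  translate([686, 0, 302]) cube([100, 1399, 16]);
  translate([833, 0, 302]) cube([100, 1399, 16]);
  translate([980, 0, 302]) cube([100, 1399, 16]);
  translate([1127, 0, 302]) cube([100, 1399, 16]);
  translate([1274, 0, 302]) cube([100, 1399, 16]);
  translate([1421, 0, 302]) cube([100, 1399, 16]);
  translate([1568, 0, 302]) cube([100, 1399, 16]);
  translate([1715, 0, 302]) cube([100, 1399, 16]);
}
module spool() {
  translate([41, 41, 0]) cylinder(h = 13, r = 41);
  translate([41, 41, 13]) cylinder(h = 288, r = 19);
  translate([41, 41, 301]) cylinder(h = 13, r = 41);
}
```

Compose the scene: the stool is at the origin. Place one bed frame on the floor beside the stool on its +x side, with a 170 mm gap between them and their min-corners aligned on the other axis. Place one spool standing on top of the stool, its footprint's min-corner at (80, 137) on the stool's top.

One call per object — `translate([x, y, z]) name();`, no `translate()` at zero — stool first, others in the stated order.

stool();
translate([445, 0, 0]) bed_frame();
translate([80, 137, 421]) spool();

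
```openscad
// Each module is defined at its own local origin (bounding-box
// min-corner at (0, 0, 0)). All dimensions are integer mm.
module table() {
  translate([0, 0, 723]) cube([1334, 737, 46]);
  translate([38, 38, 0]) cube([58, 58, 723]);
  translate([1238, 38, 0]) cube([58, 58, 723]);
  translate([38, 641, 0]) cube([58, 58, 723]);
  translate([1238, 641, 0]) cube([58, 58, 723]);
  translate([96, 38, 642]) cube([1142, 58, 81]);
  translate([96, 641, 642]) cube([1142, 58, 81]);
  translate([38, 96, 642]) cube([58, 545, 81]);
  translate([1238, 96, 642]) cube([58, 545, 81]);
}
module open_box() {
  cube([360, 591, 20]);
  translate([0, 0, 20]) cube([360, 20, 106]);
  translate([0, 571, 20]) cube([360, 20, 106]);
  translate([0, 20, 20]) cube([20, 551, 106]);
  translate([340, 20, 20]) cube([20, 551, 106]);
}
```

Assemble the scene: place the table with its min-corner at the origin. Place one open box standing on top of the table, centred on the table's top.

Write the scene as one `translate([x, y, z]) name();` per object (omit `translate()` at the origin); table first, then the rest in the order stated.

table();
translate([487, 73, 769]) open_box();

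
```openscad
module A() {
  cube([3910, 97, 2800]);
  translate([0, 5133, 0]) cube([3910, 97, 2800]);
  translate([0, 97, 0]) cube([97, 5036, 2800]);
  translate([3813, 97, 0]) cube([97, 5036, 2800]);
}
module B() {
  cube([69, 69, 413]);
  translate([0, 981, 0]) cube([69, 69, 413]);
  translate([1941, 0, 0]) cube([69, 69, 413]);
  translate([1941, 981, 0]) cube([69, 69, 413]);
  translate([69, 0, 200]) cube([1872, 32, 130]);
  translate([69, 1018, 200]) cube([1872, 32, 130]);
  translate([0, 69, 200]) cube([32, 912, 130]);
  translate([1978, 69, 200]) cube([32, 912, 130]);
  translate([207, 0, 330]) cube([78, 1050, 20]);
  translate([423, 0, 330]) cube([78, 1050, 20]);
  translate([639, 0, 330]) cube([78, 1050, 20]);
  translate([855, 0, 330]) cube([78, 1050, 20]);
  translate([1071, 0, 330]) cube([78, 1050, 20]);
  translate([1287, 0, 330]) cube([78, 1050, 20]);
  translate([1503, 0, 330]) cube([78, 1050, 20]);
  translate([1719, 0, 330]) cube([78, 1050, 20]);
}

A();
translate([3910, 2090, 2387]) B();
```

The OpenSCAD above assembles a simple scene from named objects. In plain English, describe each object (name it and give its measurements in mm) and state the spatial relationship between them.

A is a box-shaped house frame (walls only): outside footprint 3910×5230 mm, wall height 2800 mm, wall thickness 97 mm. The two y-facing walls run the full x-width; the two x-facing walls fit between the inner faces of the y-facing walls.

B is a bed frame 2010 mm long (x) by 1050 mm wide (y). Four 69×69 mm corner posts, 413 mm tall, at the corners of the footprint. Four rails of 32 mm thickness and 130 mm height run between adjacent posts with their undersides at z = 200 mm, their outer faces flush with the outside of the frame (the two x-running rails run between the posts' inner faces; the two y-running rails run between the posts' inner faces). 8 slats, each 78 mm wide (x) and 20 mm thick, lie across the top of the two x-running rails, running the full 1050 mm width of the frame in y; the slats are evenly spaced along x between the inner faces of the end posts with equal gaps (rounded down to the nearest mm) at the −x end and between each pair — any rounding remainder accumulates at the +x end.

The bed frame is beside the house frame with their tops flush at z = 2800.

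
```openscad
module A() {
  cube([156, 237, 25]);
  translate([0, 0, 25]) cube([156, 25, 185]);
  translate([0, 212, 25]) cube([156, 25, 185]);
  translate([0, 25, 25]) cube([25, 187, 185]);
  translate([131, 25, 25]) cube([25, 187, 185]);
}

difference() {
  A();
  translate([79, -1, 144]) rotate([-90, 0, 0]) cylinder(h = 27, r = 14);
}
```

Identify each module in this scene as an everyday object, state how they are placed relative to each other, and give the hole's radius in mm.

A is an open box. The open box has a circular hole through its front wall. The hole's radius is 14 mm.

The subtracted cylinder has r = 14 mm.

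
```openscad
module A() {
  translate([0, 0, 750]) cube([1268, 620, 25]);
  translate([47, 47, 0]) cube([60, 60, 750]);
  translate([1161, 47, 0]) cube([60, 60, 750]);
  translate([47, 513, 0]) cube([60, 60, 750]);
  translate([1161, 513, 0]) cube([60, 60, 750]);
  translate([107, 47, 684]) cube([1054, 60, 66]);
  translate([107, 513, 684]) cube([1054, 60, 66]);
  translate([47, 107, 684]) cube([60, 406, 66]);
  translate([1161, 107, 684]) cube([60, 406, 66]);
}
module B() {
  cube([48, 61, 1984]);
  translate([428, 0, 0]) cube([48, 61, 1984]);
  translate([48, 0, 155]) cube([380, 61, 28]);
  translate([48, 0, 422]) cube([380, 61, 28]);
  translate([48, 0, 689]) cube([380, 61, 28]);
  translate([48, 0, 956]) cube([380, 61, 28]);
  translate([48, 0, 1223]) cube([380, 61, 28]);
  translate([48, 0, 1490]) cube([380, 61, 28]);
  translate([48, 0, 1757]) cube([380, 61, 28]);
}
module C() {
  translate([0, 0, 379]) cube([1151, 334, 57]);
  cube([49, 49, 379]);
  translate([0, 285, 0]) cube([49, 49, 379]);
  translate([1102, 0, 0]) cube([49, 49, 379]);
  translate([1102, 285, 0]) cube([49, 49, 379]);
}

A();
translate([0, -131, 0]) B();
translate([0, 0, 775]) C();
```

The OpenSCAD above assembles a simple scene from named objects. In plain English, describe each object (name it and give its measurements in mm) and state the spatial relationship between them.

A is a rectangular dining table. The top is 1268×620×25 mm with its upper surface at z = 775 mm. It stands on four 60×60 mm square legs, each inset 47 mm from the nearest pair of top edges, running from the floor to the underside of the top. Four apron rails, 60 mm thick and 66 mm tall, run between adjacent legs with their top edges flush with the underside of the top and their outer faces flush with the legs' outer faces.

B is a wooden ladder with two side rails of 48×61 mm section and 1984 mm height, set 476 mm apart overall. Between them run 7 rectangular rungs (61 mm deep, 28 mm thick), front faces flush with the rails' −y face. The bottom of the first rung is 155 mm above the floor and each subsequent rung is 267 mm higher than the one below.

C is a bench: a 1151×334 mm seat slab, 57 mm thick, top at z = 436 mm, on four 49×49 mm square legs flush with the seat corners and standing on z = 0.

The ladder is on the floor beside the table on its −y side. The bench is on top of the table.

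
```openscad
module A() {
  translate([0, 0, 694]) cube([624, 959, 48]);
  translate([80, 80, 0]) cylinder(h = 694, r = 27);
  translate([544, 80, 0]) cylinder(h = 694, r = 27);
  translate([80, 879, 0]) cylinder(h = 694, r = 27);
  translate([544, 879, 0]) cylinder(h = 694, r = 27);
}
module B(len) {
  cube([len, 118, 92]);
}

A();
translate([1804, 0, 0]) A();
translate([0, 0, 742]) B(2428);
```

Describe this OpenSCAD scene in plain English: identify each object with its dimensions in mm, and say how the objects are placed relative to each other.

A is a table: top 624 mm (x) × 959 mm (y), 48 mm thick, upper face at z = 742 mm, on four round legs of 54 mm diameter, each leg's bounding box inset 53 mm from the nearest pair of top edges, running from z = 0 to the bottom of the top.

B is a rectangular beam 2428 mm long (x), 118 mm deep (y), 92 mm thick (z).

The beam spans the tops of two tables placed 1180 mm apart, resting at z = 742 mm.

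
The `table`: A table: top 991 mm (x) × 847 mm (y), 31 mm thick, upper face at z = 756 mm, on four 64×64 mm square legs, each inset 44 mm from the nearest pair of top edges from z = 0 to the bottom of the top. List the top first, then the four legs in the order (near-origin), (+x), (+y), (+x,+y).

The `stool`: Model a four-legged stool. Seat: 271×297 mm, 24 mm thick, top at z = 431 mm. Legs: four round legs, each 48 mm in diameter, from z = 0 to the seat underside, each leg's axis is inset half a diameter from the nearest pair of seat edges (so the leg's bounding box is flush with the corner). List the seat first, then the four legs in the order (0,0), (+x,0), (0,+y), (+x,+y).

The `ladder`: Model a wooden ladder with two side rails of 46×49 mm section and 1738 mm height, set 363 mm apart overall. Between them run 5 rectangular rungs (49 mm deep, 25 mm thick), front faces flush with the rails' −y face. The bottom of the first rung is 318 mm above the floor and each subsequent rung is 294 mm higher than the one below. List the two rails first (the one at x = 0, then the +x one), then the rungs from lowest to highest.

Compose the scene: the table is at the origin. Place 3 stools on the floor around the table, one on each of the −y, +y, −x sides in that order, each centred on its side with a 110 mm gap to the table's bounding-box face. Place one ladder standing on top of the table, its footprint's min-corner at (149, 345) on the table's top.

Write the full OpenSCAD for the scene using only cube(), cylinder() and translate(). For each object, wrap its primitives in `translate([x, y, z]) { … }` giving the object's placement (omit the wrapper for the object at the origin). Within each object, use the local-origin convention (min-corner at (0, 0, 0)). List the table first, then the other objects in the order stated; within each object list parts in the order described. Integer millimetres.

translate([0, 0, 725]) cube([991, 847, 31]);
translate([44, 44, 0]) cube([64, 64, 725]);
translate([883, 44, 0]) cube([64, 64, 725]);
translate([44, 739, 0]) cube([64, 64, 725]);
translate([883, 739, 0]) cube([64, 64, 725]);
translate([360, -407, 0]) {
  translate([0, 0, 407]) cube([271, 297, 24]);
  translate([24, 24, 0]) cylinder(h = 407, r = 24);
  translate([247, 24, 0]) cylinder(h = 407, r = 24);
  translate([24, 273, 0]) cylinder(h = 407, r = 24);
  translate([247, 273, 0]) cylinder(h = 407, r = 24);
}
translate([360, 957, 0]) {
  translate([0, 0, 407]) cube([271, 297, 24]);
  translate([24, 24, 0]) cylinder(h = 407, r = 24);
  translate([247, 24, 0]) cylinder(h = 407, r = 24);
  translate([24, 273, 0]) cylinder(h = 407, r = 24);
  translate([247, 273, 0]) cylinder(h = 407, r = 24);
}
translate([-381, 275, 0]) {
  translate([0, 0, 407]) cube([271, 297, 24]);
  translate([24, 24, 0]) cylinder(h = 407, r = 24);
  translate([247, 24, 0]) cylinder(h = 407, r = 24);
  translate([24, 273, 0]) cylinder(h = 407, r = 24);
  translate([247, 273, 0]) cylinder(h = 407, r = 24);
}
translate([149, 345, 756]) {
  cube([46, 49, 1738]);
  translate([317, 0, 0]) cube([46, 49, 1738]);
  translate([46, 0, 318]) cube([271, 49, 25]);
  translate([46, 0, 612]) cube([271, 49, 25]);
  translate([46, 0, 906]) cube([271, 49, 25]);
  translate([46, 0, 1200]) cube([271, 49, 25]);
  translate([46, 0, 1494]) cube([271, 49, 25]);
}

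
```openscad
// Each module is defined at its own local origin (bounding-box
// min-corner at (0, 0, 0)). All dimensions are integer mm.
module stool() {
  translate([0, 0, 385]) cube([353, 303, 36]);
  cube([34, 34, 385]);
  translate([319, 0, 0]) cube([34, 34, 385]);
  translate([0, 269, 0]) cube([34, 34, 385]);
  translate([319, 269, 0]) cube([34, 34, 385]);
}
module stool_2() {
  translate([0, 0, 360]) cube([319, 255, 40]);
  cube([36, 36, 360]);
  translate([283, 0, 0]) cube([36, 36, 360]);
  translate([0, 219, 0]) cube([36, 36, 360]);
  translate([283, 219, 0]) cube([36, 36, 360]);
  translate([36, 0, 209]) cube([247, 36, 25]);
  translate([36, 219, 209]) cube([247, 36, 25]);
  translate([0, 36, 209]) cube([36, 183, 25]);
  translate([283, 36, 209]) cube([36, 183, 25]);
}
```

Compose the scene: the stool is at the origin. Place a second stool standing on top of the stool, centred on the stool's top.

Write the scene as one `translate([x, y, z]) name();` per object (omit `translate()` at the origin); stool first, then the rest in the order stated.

stool();
translate([17, 24, 421]) stool_2();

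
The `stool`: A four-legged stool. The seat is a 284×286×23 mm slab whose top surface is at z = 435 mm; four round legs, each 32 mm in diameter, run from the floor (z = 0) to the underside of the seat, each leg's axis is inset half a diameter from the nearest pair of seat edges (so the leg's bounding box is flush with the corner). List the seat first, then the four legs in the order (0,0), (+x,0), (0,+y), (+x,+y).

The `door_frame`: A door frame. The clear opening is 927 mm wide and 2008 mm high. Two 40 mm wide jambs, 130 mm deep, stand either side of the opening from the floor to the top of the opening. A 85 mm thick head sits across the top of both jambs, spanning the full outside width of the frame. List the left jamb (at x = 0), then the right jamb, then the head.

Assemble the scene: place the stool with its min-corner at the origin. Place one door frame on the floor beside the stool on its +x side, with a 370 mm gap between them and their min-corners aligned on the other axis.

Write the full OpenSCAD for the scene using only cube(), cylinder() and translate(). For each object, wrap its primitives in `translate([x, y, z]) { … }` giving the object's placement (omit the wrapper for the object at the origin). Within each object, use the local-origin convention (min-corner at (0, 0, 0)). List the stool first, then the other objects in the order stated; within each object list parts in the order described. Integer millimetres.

translate([0, 0, 412]) cube([284, 286, 23]);
translate([16, 16, 0]) cylinder(h = 412, r = 16);
translate([268, 16, 0]) cylinder(h = 412, r = 16);
translate([16, 270, 0]) cylinder(h = 412, r = 16);
translate([268, 270, 0]) cylinder(h = 412, r = 16);
translate([654, 0, 0]) {
  cube([40, 130, 2008]);
  translate([967, 0, 0]) cube([40, 130, 2008]);
  translate([0, 0, 2008]) cube([1007, 130, 85]);
}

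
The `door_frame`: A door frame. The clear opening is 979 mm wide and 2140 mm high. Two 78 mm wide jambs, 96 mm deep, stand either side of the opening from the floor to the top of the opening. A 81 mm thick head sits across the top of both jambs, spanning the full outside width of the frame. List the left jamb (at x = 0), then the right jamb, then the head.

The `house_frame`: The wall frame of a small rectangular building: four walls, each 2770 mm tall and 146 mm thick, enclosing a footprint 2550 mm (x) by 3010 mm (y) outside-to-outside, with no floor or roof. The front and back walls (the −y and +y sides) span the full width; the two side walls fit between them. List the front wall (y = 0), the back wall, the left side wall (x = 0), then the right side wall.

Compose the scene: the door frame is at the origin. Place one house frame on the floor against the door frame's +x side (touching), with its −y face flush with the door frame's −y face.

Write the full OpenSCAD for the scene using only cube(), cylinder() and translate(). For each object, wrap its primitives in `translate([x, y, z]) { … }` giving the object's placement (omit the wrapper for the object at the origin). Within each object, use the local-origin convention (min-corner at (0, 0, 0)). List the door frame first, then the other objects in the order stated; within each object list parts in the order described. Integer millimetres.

cube([78, 96, 2140]);
translate([1057, 0, 0]) cube([78, 96, 2140]);
translate([0, 0, 2140]) cube([1135, 96, 81]);
translate([1135, 0, 0]) {
  cube([2550, 146, 2770]);
  translate([0, 2864, 0]) cube([2550, 146, 2770]);
  translate([0, 146, 0]) cube([146, 2718, 2770]);
  translate([2404, 146, 0]) cube([146, 2718, 2770]);
}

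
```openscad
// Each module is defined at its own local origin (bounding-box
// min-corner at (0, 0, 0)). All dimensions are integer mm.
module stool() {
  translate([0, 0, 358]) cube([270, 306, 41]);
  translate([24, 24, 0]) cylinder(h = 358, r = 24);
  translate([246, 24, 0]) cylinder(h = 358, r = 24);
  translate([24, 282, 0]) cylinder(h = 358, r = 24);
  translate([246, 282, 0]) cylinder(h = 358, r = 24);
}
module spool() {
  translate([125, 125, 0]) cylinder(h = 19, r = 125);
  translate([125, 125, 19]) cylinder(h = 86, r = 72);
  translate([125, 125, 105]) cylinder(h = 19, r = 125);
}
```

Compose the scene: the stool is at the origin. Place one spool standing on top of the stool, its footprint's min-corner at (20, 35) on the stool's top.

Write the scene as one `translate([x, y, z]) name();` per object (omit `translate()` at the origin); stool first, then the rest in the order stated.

stool();
translate([20, 35, 399]) spool();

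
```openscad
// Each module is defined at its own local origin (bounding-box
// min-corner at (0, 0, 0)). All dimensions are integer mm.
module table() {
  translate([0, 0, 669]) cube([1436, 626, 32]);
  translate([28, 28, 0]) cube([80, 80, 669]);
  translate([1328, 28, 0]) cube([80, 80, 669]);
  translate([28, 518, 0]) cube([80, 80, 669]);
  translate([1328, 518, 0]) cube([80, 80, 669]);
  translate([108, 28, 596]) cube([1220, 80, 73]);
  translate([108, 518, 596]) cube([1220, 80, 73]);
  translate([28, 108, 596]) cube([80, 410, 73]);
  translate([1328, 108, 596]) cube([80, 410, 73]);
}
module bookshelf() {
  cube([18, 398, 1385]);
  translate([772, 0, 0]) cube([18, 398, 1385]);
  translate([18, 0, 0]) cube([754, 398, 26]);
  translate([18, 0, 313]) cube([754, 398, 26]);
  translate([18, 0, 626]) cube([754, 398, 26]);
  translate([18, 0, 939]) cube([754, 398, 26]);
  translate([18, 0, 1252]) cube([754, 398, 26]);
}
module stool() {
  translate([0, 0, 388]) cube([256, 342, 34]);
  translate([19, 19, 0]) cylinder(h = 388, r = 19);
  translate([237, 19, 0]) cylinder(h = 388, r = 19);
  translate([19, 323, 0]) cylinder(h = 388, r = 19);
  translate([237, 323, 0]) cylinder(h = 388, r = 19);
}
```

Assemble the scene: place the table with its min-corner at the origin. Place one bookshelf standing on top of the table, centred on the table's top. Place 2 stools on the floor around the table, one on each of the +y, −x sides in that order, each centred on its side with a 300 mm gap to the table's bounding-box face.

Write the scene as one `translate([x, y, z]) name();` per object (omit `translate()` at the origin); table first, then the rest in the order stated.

table();
translate([323, 114, 701]) bookshelf();
translate([590, 926, 0]) stool();
translate([-556, 142, 0]) stool();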